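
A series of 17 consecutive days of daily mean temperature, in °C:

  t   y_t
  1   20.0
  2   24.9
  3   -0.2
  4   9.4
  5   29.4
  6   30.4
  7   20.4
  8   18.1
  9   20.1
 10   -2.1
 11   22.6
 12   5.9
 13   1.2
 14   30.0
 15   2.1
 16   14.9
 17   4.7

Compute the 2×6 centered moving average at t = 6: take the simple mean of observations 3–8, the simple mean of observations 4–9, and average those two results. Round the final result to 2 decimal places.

19.61

Sum over 3–8: (-0.2) + 9.4 + 29.4 + 30.4 + 20.4 + 18.1 = 107.5
Sum over 4–9: 9.4 + 29.4 + 30.4 + 20.4 + 18.1 + 20.1 = 127.8
CMA at t=6 = (107.5 + 127.8) / (2·6) = 235.3 / 12 = 19.61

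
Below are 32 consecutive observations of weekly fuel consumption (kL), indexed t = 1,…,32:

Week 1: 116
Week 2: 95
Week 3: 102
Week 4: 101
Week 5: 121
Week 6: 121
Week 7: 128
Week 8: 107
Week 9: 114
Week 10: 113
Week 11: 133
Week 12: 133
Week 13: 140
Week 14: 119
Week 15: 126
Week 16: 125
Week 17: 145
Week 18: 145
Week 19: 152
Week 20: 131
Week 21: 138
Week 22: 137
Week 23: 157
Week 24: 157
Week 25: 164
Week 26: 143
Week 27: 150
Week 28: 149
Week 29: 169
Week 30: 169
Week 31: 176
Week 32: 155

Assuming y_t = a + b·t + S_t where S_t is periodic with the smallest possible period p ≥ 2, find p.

6

First differences y_{t+1} − y_t: -21, 7, -1, 20, 0, 7, -21, 7, -1, 20, 0, 7, -21, 7, …
The difference pattern repeats every 6 terms and not for any smaller step, so p = 6.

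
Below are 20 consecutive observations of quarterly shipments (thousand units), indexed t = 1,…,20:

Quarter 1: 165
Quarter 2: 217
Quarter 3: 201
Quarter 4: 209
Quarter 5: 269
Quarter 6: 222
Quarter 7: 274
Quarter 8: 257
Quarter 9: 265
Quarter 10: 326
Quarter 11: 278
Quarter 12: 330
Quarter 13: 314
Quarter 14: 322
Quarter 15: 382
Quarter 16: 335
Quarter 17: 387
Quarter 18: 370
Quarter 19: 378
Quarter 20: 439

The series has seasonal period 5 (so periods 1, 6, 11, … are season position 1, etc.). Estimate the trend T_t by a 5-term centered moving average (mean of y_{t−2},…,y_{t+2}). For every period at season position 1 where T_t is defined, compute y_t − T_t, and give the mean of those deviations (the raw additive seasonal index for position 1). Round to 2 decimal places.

Season position 1 occurs at t = 6, 11, 16 (where T_t is defined).
t=6: T_6 = 246.2000; y_6 − T_6 = 222 − 246.2000 = -24.2000
t=11: T_11 = 302.6000; y_11 − T_11 = 278 − 302.6000 = -24.6000
t=16: T_16 = 359.2000; y_16 − T_16 = 335 − 359.2000 = -24.2000
Mean deviation: (-24.2000 + -24.6000 + -24.2000) / 3 = -24.33

-24.33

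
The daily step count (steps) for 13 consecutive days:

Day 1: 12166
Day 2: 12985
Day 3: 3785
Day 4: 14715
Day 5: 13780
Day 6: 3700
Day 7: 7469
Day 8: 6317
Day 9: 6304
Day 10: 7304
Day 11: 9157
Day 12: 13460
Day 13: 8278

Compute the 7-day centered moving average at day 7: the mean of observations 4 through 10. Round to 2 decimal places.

8512.71

Sum of periods 4–10: 14715 + 13780 + 3700 + 7469 + 6317 + 6304 + 7304 = 59589
Divide by 7: 59589 / 7 = 8512.71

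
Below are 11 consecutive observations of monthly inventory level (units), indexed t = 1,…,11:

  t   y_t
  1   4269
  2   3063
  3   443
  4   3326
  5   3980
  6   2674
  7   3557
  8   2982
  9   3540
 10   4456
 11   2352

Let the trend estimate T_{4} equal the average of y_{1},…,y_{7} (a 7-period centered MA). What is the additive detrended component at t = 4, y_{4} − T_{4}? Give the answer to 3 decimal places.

Trend T_4 = (4269 + 3063 + 443 + 3326 + 3980 + 2674 + 3557) / 7 = 21312/7 = 3044.57143
Detrended value: 3326 − 3044.57143 = 281.429

281.429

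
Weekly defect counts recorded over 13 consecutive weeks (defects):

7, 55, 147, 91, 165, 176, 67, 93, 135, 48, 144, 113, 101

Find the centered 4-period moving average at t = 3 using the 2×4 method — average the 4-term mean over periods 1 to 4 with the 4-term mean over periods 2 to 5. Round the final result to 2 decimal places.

94.75

Sum over 1–4: 7 + 55 + 147 + 91 = 300
Sum over 2–5: 55 + 147 + 91 + 165 = 458
CMA at t=3 = (300 + 458) / (2·4) = 758 / 8 = 94.75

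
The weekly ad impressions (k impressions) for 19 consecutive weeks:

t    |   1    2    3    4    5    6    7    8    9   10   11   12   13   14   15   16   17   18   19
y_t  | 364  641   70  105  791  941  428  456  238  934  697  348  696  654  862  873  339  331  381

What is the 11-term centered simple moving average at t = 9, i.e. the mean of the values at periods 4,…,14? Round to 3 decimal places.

571.636

Sum of periods 4–14: 105 + 791 + 941 + 428 + 456 + 238 + 934 + 697 + 348 + 696 + 654 = 6288
Divide by 11: 6288 / 11 = 571.636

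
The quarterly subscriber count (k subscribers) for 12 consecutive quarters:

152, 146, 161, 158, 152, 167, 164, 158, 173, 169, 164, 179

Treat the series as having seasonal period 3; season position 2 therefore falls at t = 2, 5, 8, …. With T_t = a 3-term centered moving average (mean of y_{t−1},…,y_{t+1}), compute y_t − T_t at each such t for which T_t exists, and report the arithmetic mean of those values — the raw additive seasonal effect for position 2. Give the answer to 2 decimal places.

-6.92

Season position 2 occurs at t = 2, 5, 8, 11 (where T_t is defined).
t=2: T_2 = 153.0000; y_2 − T_2 = 146 − 153.0000 = -7.0000
t=5: T_5 = 159.0000; y_5 − T_5 = 152 − 159.0000 = -7.0000
t=8: T_8 = 165.0000; y_8 − T_8 = 158 − 165.0000 = -7.0000
t=11: T_11 = 170.6667; y_11 − T_11 = 164 − 170.6667 = -6.6667
Mean deviation: (-7.0000 + -7.0000 + -7.0000 + -6.6667) / 4 = -6.92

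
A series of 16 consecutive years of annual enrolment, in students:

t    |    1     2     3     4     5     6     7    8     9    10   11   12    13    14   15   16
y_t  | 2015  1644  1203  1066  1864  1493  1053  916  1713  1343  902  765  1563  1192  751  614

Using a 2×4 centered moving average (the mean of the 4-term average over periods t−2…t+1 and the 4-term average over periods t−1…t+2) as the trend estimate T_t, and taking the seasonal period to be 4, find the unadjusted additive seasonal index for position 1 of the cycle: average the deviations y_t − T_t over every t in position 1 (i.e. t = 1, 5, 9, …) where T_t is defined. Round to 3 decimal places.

476.083

Season position 1 occurs at t = 5, 9, 13 (where T_t is defined).
t=5: T_5 = 1387.75000; y_5 − T_5 = 1864 − 1387.75000 = 476.25000
t=9: T_9 = 1237.37500; y_9 − T_9 = 1713 − 1237.37500 = 475.62500
t=13: T_13 = 1086.62500; y_13 − T_13 = 1563 − 1086.62500 = 476.37500
Mean deviation: (476.25000 + 475.62500 + 476.37500) / 3 = 476.083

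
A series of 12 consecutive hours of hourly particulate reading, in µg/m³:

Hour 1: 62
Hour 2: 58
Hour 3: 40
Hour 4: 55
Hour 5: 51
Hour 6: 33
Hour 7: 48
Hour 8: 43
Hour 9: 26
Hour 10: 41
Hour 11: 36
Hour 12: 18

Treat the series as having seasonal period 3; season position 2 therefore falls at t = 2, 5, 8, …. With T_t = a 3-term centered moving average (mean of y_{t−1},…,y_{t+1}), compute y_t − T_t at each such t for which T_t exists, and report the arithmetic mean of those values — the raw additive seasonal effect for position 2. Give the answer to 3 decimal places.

Season position 2 occurs at t = 2, 5, 8, 11 (where T_t is defined).
t=2: T_2 = 53.33333; y_2 − T_2 = 58 − 53.33333 = 4.66667
t=5: T_5 = 46.33333; y_5 − T_5 = 51 − 46.33333 = 4.66667
t=8: T_8 = 39.00000; y_8 − T_8 = 43 − 39.00000 = 4.00000
t=11: T_11 = 31.66667; y_11 − T_11 = 36 − 31.66667 = 4.33333
Mean deviation: (4.66667 + 4.66667 + 4.00000 + 4.33333) / 4 = 4.417

4.417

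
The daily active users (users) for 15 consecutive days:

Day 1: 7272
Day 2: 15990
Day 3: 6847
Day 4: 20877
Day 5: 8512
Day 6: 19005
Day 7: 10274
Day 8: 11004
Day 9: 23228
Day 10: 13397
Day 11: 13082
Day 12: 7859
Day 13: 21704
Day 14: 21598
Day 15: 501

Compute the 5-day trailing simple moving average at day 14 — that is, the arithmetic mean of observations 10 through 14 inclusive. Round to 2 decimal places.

15528.00

Sum of periods 10–14: 13397 + 13082 + 7859 + 21704 + 21598 = 77640
Divide by 5: 77640 / 5 = 15528.00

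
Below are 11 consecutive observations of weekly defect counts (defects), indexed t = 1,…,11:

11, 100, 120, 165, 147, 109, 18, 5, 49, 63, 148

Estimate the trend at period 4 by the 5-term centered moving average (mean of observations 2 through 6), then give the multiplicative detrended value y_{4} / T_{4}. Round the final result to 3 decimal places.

1.287

Trend T_4 = (100 + 120 + 165 + 147 + 109) / 5 = 641/5 = 128.20000
Ratio to trend: 165 / 128.20000 = 1.287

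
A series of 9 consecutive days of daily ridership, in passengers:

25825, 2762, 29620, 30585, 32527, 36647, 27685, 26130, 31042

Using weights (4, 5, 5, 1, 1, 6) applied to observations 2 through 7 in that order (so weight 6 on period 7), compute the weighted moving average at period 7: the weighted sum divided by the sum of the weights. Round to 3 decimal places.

24879.864

Weighted sum: 4·2762 + 5·29620 + 5·30585 + 1·32527 + 1·36647 + 6·27685 = 11048 + 148100 + 152925 + 32527 + 36647 + 166110 = 547357
Weight total: 4 + 5 + 5 + 1 + 1 + 6 = 22
WMA = 547357 / 22 = 24879.864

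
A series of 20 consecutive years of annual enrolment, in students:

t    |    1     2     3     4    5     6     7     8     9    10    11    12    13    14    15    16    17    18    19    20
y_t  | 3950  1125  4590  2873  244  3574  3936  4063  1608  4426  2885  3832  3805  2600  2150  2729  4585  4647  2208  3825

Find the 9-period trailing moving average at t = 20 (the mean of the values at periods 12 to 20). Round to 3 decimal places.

Sum of periods 12–20: 3832 + 3805 + 2600 + 2150 + 2729 + 4585 + 4647 + 2208 + 3825 = 30381
Divide by 9: 30381 / 9 = 3375.667

3375.667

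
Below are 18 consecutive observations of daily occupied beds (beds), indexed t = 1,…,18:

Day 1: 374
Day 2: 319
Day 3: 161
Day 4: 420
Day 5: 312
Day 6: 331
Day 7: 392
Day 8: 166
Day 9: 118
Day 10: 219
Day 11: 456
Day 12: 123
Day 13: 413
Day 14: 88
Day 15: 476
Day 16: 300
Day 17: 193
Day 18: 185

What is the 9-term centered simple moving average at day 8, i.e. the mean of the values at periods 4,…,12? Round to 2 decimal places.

281.89

Sum of periods 4–12: 420 + 312 + 331 + 392 + 166 + 118 + 219 + 456 + 123 = 2537
Divide by 9: 2537 / 9 = 281.89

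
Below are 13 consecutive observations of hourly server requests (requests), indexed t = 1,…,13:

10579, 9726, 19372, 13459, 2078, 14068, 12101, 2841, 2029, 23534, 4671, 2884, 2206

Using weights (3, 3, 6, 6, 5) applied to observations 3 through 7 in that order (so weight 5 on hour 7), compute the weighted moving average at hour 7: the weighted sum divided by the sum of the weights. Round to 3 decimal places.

Weighted sum: 3·19372 + 3·13459 + 6·2078 + 6·14068 + 5·12101 = 58116 + 40377 + 12468 + 84408 + 60505 = 255874
Weight total: 3 + 3 + 6 + 6 + 5 = 23
WMA = 255874 / 23 = 11124.957

11124.957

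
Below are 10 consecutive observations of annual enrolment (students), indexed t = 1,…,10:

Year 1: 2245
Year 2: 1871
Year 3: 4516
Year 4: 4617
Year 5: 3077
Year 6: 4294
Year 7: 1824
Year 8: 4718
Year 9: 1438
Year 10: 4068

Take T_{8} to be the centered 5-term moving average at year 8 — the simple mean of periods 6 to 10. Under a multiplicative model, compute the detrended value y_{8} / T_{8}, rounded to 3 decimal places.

1.444

Trend T_8 = (4294 + 1824 + 4718 + 1438 + 4068) / 5 = 16342/5 = 3268.40000
Ratio to trend: 4718 / 3268.40000 = 1.444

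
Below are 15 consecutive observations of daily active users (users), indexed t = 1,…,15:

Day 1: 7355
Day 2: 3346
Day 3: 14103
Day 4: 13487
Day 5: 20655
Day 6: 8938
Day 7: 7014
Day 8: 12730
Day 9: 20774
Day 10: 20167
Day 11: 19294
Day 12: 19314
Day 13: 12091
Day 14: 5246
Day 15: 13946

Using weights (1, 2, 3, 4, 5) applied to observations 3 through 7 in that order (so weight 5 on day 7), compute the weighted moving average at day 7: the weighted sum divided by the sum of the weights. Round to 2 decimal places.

11590.93

Weighted sum: 1·14103 + 2·13487 + 3·20655 + 4·8938 + 5·7014 = 14103 + 26974 + 61965 + 35752 + 35070 = 173864
Weight total: 1 + 2 + 3 + 4 + 5 = 15
WMA = 173864 / 15 = 11590.93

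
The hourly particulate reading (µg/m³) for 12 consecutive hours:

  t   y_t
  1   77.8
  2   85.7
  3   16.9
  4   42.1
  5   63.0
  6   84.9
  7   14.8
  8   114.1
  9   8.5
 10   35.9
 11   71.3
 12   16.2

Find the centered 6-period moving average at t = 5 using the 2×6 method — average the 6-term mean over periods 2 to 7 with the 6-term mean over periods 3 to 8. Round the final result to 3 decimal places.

Sum over 2–7: 85.7 + 16.9 + 42.1 + 63.0 + 84.9 + 14.8 = 307.4
Sum over 3–8: 16.9 + 42.1 + 63.0 + 84.9 + 14.8 + 114.1 = 335.8
CMA at t=5 = (307.4 + 335.8) / (2·6) = 643.2 / 12 = 53.600

53.600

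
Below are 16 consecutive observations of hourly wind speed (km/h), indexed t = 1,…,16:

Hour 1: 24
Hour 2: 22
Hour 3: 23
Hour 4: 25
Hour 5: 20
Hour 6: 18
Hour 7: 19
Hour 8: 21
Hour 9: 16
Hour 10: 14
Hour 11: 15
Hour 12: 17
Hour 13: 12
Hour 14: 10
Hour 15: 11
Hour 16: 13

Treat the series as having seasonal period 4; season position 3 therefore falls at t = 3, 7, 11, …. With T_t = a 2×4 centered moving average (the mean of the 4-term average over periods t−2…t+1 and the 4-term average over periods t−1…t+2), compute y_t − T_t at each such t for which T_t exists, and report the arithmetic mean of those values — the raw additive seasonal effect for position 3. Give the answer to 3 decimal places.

0.000

Season position 3 occurs at t = 3, 7, 11 (where T_t is defined).
t=3: T_3 = 23.00000; y_3 − T_3 = 23 − 23.00000 = 0.00000
t=7: T_7 = 19.00000; y_7 − T_7 = 19 − 19.00000 = 0.00000
t=11: T_11 = 15.00000; y_11 − T_11 = 15 − 15.00000 = 0.00000
Mean deviation: (0.00000 + 0.00000 + 0.00000) / 3 = 0.000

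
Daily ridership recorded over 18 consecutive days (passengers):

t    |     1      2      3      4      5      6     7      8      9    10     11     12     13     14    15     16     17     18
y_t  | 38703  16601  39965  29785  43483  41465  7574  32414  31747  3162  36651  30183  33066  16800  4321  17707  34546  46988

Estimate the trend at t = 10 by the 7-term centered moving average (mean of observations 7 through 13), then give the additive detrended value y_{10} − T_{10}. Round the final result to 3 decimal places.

Trend T_10 = (7574 + 32414 + 31747 + 3162 + 36651 + 30183 + 33066) / 7 = 174797/7 = 24971.00000
Detrended value: 3162 − 24971.00000 = -21809.000

-21809.000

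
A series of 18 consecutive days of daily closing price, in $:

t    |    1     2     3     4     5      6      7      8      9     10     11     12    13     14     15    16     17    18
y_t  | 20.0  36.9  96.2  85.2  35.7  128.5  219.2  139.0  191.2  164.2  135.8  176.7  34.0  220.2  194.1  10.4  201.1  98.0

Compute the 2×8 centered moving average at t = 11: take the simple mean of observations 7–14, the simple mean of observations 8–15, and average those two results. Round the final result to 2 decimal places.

Sum over 7–14: 219.2 + 139.0 + 191.2 + 164.2 + 135.8 + 176.7 + 34.0 + 220.2 = 1280.3
Sum over 8–15: 139.0 + 191.2 + 164.2 + 135.8 + 176.7 + 34.0 + 220.2 + 194.1 = 1255.2
CMA at t=11 = (1280.3 + 1255.2) / (2·8) = 2535.5 / 16 = 158.47

158.47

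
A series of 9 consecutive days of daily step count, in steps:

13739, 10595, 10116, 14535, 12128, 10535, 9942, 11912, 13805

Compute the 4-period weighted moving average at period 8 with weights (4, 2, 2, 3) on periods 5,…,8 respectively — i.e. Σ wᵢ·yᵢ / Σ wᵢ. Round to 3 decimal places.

Weighted sum: 4·12128 + 2·10535 + 2·9942 + 3·11912 = 48512 + 21070 + 19884 + 35736 = 125202
Weight total: 4 + 2 + 2 + 3 = 11
WMA = 125202 / 11 = 11382.000

11382.000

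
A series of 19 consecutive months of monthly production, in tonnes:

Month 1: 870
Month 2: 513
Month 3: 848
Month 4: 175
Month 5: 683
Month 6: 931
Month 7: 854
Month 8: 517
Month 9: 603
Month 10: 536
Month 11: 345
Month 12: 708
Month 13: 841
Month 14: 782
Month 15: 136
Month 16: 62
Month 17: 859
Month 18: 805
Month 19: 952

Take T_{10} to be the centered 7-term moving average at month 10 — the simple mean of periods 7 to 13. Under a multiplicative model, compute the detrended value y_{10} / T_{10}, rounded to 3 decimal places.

0.852

Trend T_10 = (854 + 517 + 603 + 536 + 345 + 708 + 841) / 7 = 4404/7 = 629.14286
Ratio to trend: 536 / 629.14286 = 0.852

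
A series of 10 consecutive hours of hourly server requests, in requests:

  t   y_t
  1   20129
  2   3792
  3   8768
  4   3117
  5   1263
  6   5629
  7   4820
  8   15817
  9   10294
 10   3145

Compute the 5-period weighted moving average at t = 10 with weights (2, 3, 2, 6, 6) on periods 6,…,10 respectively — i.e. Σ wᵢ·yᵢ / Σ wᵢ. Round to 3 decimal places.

7262.421

Weighted sum: 2·5629 + 3·4820 + 2·15817 + 6·10294 + 6·3145 = 11258 + 14460 + 31634 + 61764 + 18870 = 137986
Weight total: 2 + 3 + 2 + 6 + 6 = 19
WMA = 137986 / 19 = 7262.421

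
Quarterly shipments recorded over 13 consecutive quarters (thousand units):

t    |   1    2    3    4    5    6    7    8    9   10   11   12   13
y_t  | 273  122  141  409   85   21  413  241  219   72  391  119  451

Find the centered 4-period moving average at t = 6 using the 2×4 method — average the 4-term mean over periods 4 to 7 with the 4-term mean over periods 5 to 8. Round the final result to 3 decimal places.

Sum over 4–7: 409 + 85 + 21 + 413 = 928
Sum over 5–8: 85 + 21 + 413 + 241 = 760
CMA at t=6 = (928 + 760) / (2·4) = 1688 / 8 = 211.000

211.000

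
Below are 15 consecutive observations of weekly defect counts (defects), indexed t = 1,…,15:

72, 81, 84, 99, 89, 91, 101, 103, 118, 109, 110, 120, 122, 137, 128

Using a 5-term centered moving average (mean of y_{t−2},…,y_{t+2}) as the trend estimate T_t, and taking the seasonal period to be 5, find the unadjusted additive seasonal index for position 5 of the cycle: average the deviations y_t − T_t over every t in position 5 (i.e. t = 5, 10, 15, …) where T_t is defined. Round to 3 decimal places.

Season position 5 occurs at t = 5, 10 (where T_t is defined).
t=5: T_5 = 92.80000; y_5 − T_5 = 89 − 92.80000 = -3.80000
t=10: T_10 = 112.00000; y_10 − T_10 = 109 − 112.00000 = -3.00000
Mean deviation: (-3.80000 + -3.00000) / 2 = -3.400

-3.400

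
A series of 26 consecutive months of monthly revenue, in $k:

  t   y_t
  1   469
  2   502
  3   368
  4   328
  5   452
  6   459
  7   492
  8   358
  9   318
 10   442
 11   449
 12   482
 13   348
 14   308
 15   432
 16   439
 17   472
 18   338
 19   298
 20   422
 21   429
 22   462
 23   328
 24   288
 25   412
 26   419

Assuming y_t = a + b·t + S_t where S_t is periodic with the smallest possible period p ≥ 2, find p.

5

First differences y_{t+1} − y_t: 33, -134, -40, 124, 7, 33, -134, -40, 124, 7, 33, -134, …
The difference pattern repeats every 5 terms and not for any smaller step, so p = 5.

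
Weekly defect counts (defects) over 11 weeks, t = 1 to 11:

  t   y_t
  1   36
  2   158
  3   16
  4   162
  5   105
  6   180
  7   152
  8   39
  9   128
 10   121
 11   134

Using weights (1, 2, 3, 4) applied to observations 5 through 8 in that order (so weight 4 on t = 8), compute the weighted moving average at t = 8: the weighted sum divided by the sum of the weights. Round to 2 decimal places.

Weighted sum: 1·105 + 2·180 + 3·152 + 4·39 = 105 + 360 + 456 + 156 = 1077
Weight total: 1 + 2 + 3 + 4 = 10
WMA = 1077 / 10 = 107.70

107.70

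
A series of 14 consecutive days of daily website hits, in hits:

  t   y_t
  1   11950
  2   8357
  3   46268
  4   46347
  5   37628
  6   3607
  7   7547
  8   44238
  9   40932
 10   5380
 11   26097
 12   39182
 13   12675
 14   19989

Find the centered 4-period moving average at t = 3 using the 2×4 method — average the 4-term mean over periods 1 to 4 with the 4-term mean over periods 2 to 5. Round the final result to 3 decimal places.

Sum over 1–4: 11950 + 8357 + 46268 + 46347 = 112922
Sum over 2–5: 8357 + 46268 + 46347 + 37628 = 138600
CMA at t=3 = (112922 + 138600) / (2·4) = 251522 / 8 = 31440.250

31440.250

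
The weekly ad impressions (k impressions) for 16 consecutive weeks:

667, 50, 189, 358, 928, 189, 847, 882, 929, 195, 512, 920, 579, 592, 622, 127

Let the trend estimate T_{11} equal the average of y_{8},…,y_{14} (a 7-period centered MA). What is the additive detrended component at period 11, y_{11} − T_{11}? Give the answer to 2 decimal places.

Trend T_11 = (882 + 929 + 195 + 512 + 920 + 579 + 592) / 7 = 4609/7 = 658.4286
Detrended value: 512 − 658.4286 = -146.43

-146.43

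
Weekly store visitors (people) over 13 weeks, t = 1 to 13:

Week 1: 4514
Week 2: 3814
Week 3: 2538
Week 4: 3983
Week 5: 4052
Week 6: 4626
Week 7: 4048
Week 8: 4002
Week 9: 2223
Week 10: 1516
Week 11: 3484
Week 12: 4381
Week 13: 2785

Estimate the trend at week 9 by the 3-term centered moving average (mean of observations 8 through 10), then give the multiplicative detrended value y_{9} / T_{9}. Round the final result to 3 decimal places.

Trend T_9 = (4002 + 2223 + 1516) / 3 = 7741/3 = 2580.33333
Ratio to trend: 2223 / 2580.33333 = 0.862

0.862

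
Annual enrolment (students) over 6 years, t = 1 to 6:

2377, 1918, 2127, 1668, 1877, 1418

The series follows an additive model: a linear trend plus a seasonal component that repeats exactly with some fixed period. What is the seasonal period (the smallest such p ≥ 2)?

First differences y_{t+1} − y_t: -459, 209, -459, 209, -459, …
The difference pattern repeats every 2 terms and not for any smaller step, so p = 2.

2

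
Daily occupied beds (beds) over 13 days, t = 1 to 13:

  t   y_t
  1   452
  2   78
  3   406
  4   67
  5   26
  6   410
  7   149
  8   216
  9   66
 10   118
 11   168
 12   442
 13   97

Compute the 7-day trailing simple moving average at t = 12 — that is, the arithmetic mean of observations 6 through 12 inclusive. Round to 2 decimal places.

Sum of periods 6–12: 410 + 149 + 216 + 66 + 118 + 168 + 442 = 1569
Divide by 7: 1569 / 7 = 224.14

224.14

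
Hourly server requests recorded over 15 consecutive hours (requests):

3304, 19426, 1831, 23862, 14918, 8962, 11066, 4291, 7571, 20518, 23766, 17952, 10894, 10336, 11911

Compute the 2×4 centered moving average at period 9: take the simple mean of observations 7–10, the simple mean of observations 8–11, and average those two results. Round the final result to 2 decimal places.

12449.00

Sum over 7–10: 11066 + 4291 + 7571 + 20518 = 43446
Sum over 8–11: 4291 + 7571 + 20518 + 23766 = 56146
CMA at t=9 = (43446 + 56146) / (2·4) = 99592 / 8 = 12449.00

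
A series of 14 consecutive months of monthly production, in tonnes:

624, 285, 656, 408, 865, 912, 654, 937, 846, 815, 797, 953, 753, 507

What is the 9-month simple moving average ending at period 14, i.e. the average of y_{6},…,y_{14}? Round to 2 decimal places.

Sum of periods 6–14: 912 + 654 + 937 + 846 + 815 + 797 + 953 + 753 + 507 = 7174
Divide by 9: 7174 / 9 = 797.11

797.11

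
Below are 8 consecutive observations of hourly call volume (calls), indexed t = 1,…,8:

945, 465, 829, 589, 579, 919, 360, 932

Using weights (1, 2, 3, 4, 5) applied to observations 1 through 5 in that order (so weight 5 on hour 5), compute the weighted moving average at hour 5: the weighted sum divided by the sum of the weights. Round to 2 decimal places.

640.87

Weighted sum: 1·945 + 2·465 + 3·829 + 4·589 + 5·579 = 945 + 930 + 2487 + 2356 + 2895 = 9613
Weight total: 1 + 2 + 3 + 4 + 5 = 15
WMA = 9613 / 15 = 640.87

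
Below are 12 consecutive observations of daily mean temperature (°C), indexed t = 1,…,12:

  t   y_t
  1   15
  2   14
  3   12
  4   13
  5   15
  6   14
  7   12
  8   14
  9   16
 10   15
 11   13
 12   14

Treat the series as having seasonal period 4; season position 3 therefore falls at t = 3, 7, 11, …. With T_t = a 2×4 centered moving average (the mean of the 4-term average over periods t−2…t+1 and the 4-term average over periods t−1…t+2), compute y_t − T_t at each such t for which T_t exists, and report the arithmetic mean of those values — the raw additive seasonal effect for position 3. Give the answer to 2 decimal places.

Season position 3 occurs at t = 3, 7 (where T_t is defined).
t=3: T_3 = 13.5000; y_3 − T_3 = 12 − 13.5000 = -1.5000
t=7: T_7 = 13.8750; y_7 − T_7 = 12 − 13.8750 = -1.8750
Mean deviation: (-1.5000 + -1.8750) / 2 = -1.69

-1.69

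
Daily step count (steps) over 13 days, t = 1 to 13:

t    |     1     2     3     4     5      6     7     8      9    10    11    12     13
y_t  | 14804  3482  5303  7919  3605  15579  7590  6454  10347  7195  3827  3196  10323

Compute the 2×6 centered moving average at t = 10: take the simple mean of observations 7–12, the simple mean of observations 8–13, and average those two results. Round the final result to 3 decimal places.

Sum over 7–12: 7590 + 6454 + 10347 + 7195 + 3827 + 3196 = 38609
Sum over 8–13: 6454 + 10347 + 7195 + 3827 + 3196 + 10323 = 41342
CMA at t=10 = (38609 + 41342) / (2·6) = 79951 / 12 = 6662.583

6662.583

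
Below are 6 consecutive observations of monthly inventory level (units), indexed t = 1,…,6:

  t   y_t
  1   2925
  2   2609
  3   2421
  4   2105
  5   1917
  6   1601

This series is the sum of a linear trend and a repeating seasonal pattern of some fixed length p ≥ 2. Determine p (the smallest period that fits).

First differences y_{t+1} − y_t: -316, -188, -316, -188, -316, …
The difference pattern repeats every 2 terms and not for any smaller step, so p = 2.

2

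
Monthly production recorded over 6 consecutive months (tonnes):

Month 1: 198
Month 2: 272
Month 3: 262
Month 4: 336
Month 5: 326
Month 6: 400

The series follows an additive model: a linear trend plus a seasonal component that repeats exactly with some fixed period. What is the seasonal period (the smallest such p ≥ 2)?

First differences y_{t+1} − y_t: 74, -10, 74, -10, 74, …
The difference pattern repeats every 2 terms and not for any smaller step, so p = 2.

2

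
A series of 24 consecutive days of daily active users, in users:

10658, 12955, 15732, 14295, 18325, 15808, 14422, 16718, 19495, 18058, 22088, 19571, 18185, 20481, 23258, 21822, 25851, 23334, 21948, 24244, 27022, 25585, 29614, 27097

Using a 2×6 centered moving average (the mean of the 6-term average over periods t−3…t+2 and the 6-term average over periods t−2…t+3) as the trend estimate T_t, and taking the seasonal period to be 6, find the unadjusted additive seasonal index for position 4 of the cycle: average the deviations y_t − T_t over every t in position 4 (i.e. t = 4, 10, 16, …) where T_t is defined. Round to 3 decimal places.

-647.278

Season position 4 occurs at t = 4, 10, 16 (where T_t is defined).
t=4: T_4 = 14942.50000; y_4 − T_4 = 14295 − 14942.50000 = -647.50000
t=10: T_10 = 18705.58333; y_10 − T_10 = 18058 − 18705.58333 = -647.58333
t=16: T_16 = 22468.75000; y_16 − T_16 = 21822 − 22468.75000 = -646.75000
Mean deviation: (-647.50000 + -647.58333 + -646.75000) / 3 = -647.278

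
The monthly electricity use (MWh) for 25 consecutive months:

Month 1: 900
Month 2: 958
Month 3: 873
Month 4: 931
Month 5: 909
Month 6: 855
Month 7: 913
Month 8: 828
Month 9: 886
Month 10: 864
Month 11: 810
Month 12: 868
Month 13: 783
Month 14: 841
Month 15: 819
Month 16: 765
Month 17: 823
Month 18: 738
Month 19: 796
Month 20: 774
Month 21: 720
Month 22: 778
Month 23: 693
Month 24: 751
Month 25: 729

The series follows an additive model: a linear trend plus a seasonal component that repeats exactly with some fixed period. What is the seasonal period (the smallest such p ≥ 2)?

First differences y_{t+1} − y_t: 58, -85, 58, -22, -54, 58, -85, 58, -22, -54, 58, -85, …
The difference pattern repeats every 5 terms and not for any smaller step, so p = 5.

5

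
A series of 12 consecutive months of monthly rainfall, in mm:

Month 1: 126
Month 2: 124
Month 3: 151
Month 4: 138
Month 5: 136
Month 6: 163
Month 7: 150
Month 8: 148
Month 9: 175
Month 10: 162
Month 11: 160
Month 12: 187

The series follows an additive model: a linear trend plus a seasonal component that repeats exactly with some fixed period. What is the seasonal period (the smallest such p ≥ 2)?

3

First differences y_{t+1} − y_t: -2, 27, -13, -2, 27, -13, -2, 27, …
The difference pattern repeats every 3 terms and not for any smaller step, so p = 3.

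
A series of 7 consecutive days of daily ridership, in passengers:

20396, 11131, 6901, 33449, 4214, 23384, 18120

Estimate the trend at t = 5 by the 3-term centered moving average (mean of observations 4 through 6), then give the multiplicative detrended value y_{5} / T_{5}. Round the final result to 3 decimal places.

Trend T_5 = (33449 + 4214 + 23384) / 3 = 61047/3 = 20349.00000
Ratio to trend: 4214 / 20349.00000 = 0.207

0.207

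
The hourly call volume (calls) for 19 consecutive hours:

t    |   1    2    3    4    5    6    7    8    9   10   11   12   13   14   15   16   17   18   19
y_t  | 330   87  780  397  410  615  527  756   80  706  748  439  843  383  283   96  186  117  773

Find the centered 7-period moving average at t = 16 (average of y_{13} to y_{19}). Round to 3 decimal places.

Sum of periods 13–19: 843 + 383 + 283 + 96 + 186 + 117 + 773 = 2681
Divide by 7: 2681 / 7 = 383.000

383.000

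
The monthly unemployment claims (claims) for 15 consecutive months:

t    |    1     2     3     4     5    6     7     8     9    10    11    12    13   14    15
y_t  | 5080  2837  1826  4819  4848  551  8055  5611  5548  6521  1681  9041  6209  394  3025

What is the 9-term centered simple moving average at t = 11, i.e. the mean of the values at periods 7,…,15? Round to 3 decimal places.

Sum of periods 7–15: 8055 + 5611 + 5548 + 6521 + 1681 + 9041 + 6209 + 394 + 3025 = 46085
Divide by 9: 46085 / 9 = 5120.556

5120.556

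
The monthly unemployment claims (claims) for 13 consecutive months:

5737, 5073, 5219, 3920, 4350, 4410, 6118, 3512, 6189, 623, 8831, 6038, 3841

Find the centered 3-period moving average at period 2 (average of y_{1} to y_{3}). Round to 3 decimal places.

Sum of periods 1–3: 5737 + 5073 + 5219 = 16029
Divide by 3: 16029 / 3 = 5343.000

5343.000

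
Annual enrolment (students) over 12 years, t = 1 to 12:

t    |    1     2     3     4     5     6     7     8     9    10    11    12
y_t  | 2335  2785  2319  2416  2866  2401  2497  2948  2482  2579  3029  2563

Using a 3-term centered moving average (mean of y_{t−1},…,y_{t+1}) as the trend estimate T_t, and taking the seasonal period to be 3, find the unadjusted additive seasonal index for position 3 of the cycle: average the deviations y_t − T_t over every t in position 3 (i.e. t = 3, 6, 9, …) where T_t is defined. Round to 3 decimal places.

Season position 3 occurs at t = 3, 6, 9 (where T_t is defined).
t=3: T_3 = 2506.66667; y_3 − T_3 = 2319 − 2506.66667 = -187.66667
t=6: T_6 = 2588.00000; y_6 − T_6 = 2401 − 2588.00000 = -187.00000
t=9: T_9 = 2669.66667; y_9 − T_9 = 2482 − 2669.66667 = -187.66667
Mean deviation: (-187.66667 + -187.00000 + -187.66667) / 3 = -187.444

-187.444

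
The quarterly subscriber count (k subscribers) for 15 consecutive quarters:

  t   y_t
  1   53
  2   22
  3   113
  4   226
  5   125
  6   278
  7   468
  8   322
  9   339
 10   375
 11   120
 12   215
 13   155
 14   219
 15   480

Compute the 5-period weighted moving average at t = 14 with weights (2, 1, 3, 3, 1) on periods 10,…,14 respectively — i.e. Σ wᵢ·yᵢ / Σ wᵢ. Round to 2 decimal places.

219.90

Weighted sum: 2·375 + 1·120 + 3·215 + 3·155 + 1·219 = 750 + 120 + 645 + 465 + 219 = 2199
Weight total: 2 + 1 + 3 + 3 + 1 = 10
WMA = 2199 / 10 = 219.90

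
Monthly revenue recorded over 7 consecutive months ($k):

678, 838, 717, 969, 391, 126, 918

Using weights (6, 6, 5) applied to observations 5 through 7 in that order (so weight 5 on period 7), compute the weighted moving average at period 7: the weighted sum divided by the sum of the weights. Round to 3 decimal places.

452.471

Weighted sum: 6·391 + 6·126 + 5·918 = 2346 + 756 + 4590 = 7692
Weight total: 6 + 6 + 5 = 17
WMA = 7692 / 17 = 452.471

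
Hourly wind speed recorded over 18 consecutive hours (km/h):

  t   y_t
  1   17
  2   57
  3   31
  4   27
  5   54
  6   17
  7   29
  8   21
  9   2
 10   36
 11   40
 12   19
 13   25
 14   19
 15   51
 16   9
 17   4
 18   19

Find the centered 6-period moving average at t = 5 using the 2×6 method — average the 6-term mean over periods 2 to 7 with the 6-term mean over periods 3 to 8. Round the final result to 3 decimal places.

Sum over 2–7: 57 + 31 + 27 + 54 + 17 + 29 = 215
Sum over 3–8: 31 + 27 + 54 + 17 + 29 + 21 = 179
CMA at t=5 = (215 + 179) / (2·6) = 394 / 12 = 32.833

32.833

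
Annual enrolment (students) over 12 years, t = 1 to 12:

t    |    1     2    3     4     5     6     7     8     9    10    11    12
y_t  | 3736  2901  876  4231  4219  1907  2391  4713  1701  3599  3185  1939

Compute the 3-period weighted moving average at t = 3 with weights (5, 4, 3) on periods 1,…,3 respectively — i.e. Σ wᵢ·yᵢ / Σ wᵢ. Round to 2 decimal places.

2742.67

Weighted sum: 5·3736 + 4·2901 + 3·876 = 18680 + 11604 + 2628 = 32912
Weight total: 5 + 4 + 3 = 12
WMA = 32912 / 12 = 2742.67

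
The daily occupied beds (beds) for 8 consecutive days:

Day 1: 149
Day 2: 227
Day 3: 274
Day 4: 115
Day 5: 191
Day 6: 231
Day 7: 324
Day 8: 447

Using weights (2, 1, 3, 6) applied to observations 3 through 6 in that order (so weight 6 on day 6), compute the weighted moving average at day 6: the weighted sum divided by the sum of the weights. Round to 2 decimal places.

Weighted sum: 2·274 + 1·115 + 3·191 + 6·231 = 548 + 115 + 573 + 1386 = 2622
Weight total: 2 + 1 + 3 + 6 = 12
WMA = 2622 / 12 = 218.50

218.50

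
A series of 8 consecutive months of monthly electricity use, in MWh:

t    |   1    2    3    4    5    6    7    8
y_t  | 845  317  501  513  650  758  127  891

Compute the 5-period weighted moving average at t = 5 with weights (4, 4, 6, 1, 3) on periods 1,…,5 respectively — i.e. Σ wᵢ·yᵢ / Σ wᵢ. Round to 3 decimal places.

Weighted sum: 4·845 + 4·317 + 6·501 + 1·513 + 3·650 = 3380 + 1268 + 3006 + 513 + 1950 = 10117
Weight total: 4 + 4 + 6 + 1 + 3 = 18
WMA = 10117 / 18 = 562.056

562.056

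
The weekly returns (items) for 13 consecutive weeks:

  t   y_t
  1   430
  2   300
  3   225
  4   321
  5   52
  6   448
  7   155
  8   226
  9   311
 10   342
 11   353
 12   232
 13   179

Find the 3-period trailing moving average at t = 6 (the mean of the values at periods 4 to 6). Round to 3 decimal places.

Sum of periods 4–6: 321 + 52 + 448 = 821
Divide by 3: 821 / 3 = 273.667

273.667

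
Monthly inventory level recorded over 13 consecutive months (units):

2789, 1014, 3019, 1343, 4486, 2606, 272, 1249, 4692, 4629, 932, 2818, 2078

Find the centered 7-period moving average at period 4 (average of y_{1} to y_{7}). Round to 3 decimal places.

Sum of periods 1–7: 2789 + 1014 + 3019 + 1343 + 4486 + 2606 + 272 = 15529
Divide by 7: 15529 / 7 = 2218.429

2218.429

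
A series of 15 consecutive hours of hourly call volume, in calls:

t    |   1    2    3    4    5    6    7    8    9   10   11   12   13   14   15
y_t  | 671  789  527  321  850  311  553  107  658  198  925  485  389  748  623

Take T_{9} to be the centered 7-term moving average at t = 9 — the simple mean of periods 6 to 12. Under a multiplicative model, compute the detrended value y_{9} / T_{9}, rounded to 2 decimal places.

1.42

Trend T_9 = (311 + 553 + 107 + 658 + 198 + 925 + 485) / 7 = 3237/7 = 462.4286
Ratio to trend: 658 / 462.4286 = 1.42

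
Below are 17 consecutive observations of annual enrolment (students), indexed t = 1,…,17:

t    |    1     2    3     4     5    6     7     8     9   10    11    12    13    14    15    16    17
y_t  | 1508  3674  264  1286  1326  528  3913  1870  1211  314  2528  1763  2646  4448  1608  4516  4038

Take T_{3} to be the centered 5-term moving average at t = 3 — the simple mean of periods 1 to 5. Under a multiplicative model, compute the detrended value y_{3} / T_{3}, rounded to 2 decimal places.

Trend T_3 = (1508 + 3674 + 264 + 1286 + 1326) / 5 = 8058/5 = 1611.6000
Ratio to trend: 264 / 1611.6000 = 0.16

0.16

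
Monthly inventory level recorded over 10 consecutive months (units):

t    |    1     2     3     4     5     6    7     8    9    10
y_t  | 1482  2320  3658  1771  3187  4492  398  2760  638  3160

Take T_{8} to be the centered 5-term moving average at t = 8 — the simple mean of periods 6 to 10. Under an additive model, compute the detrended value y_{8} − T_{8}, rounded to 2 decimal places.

470.40

Trend T_8 = (4492 + 398 + 2760 + 638 + 3160) / 5 = 11448/5 = 2289.6000
Detrended value: 2760 − 2289.6000 = 470.40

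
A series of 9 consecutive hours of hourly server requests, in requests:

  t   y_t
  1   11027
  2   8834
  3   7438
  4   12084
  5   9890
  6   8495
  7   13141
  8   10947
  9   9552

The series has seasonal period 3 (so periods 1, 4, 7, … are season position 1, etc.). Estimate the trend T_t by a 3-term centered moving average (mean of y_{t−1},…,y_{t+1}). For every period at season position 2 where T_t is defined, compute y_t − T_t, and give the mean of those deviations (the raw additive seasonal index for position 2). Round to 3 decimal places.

Season position 2 occurs at t = 2, 5, 8 (where T_t is defined).
t=2: T_2 = 9099.66667; y_2 − T_2 = 8834 − 9099.66667 = -265.66667
t=5: T_5 = 10156.33333; y_5 − T_5 = 9890 − 10156.33333 = -266.33333
t=8: T_8 = 11213.33333; y_8 − T_8 = 10947 − 11213.33333 = -266.33333
Mean deviation: (-265.66667 + -266.33333 + -266.33333) / 3 = -266.111

-266.111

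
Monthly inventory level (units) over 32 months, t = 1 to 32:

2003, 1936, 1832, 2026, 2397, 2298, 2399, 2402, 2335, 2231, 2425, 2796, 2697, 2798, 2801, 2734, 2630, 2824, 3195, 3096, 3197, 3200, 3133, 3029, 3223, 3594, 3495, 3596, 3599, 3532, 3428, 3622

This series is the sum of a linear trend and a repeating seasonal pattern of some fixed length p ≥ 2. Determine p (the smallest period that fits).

7

First differences y_{t+1} − y_t: -67, -104, 194, 371, -99, 101, 3, -67, -104, 194, 371, -99, 101, 3, -67, -104, …
The difference pattern repeats every 7 terms and not for any smaller step, so p = 7.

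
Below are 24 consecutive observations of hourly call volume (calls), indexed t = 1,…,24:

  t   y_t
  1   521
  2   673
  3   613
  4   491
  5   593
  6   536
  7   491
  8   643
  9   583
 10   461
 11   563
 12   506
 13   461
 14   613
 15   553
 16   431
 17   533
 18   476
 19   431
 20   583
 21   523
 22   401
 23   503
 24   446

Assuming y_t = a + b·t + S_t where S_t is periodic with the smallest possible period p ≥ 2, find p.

First differences y_{t+1} − y_t: 152, -60, -122, 102, -57, -45, 152, -60, -122, 102, -57, -45, 152, -60, …
The difference pattern repeats every 6 terms and not for any smaller step, so p = 6.

6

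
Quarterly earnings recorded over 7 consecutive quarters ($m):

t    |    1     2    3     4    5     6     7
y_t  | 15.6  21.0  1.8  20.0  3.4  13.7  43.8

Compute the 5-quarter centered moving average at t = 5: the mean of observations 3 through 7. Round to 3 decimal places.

16.540

Sum of periods 3–7: 1.8 + 20.0 + 3.4 + 13.7 + 43.8 = 82.7
Divide by 5: 82.7 / 5 = 16.540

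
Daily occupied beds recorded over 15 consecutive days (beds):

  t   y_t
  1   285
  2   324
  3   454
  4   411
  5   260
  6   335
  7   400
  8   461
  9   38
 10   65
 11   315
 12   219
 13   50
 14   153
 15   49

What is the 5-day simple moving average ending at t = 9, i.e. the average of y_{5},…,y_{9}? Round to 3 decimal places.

Sum of periods 5–9: 260 + 335 + 400 + 461 + 38 = 1494
Divide by 5: 1494 / 5 = 298.800

298.800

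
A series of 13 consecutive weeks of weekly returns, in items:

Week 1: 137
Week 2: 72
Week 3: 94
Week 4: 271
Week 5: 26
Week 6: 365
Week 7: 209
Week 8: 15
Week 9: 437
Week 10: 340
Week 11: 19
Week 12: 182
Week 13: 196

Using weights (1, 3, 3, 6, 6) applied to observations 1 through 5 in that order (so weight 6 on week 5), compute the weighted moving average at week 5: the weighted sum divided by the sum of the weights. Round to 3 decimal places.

127.211

Weighted sum: 1·137 + 3·72 + 3·94 + 6·271 + 6·26 = 137 + 216 + 282 + 1626 + 156 = 2417
Weight total: 1 + 3 + 3 + 6 + 6 = 19
WMA = 2417 / 19 = 127.211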